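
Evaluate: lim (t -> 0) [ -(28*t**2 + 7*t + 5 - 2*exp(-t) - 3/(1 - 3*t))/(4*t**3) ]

121/6

Substitution gives 0/0 (the numerator vanishes to order 3).
Expand each term to order t^3: the coefficient of t^3 in -3·1/(1 - 3t) is -81 and in -2·e^(-t) is 1/3.
Lower-order terms cancel with the polynomial part, so the numerator is (-242/3)·t^3 + o(t^3), and the limit is (-242/3)/(-4) = 121/6.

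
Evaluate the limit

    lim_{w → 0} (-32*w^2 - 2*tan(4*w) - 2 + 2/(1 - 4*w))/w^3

Substitution gives 0/0; apply L'Hôpital's rule 3 times.
After differentiating numerator and denominator 3 times the quotient is (-512*tan(4*w)^2/cos(4*w)^2 - 256/cos(4*w)^4 + 768/(4*w - 1)^4)/(6); at w = 0 this is 256/3.

256/3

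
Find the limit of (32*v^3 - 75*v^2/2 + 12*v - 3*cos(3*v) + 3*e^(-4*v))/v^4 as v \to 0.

175/8

Substitution gives 0/0; apply L'Hôpital's rule 4 times.
After differentiating numerator and denominator 4 times the quotient is (-243*cos(3*v) + 768*e^(-4*v))/(24); at v = 0 this is 175/8.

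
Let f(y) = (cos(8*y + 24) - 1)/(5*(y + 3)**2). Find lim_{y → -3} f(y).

Direct substitution gives 0/0.
Apply L'Hôpital: lim (-8*sin(8*y + 24))/(10*y + 30), still 0/0.
After 2 applications of L'Hôpital's rule the quotient is (-64*cos(8*y + 24))/(10); substituting y = -3 gives -32/5.

-32/5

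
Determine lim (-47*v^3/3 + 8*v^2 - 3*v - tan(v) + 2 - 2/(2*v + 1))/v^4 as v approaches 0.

Substitution gives 0/0 (the numerator vanishes to order 4).
Expand each term to order v^4: the coefficient of v^4 in -2·1/(1 + 2v) is -32 and in −tan(v) is 0.
Lower-order terms cancel with the polynomial part, so the numerator is (-32)·v^4 + o(v^4), and the limit is (-32)/(1) = -32.

-32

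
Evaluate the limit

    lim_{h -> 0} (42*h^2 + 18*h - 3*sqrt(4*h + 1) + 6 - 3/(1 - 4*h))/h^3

Substitution gives 0/0 (the numerator vanishes to order 3).
Expand each term to order h^3: the coefficient of h^3 in -3·1/(1 - 4h) is -192 and in -3·√(1 + 4h) is -12.
Lower-order terms cancel with the polynomial part, so the numerator is (-204)·h^3 + o(h^3), and the limit is (-204)/(1) = -204.

-204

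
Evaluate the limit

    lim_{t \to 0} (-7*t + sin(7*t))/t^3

-343/6

Direct substitution gives 0/0.
Apply L'Hôpital: lim (7*cos(7*t) - 7)/(3*t^2), still 0/0.
Apply L'Hôpital: lim (-49*sin(7*t))/(6*t), still 0/0.
After 3 applications of L'Hôpital's rule the quotient is (-343*cos(7*t))/(6); substituting t = 0 gives -343/6.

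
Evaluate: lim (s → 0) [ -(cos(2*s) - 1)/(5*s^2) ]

Direct substitution gives 0/0.
Apply L'Hôpital: lim (-2*sin(2*s))/(-10*s), still 0/0.
After 2 applications of L'Hôpital's rule the quotient is (-4*cos(2*s))/(-10); substituting s = 0 gives 2/5.

2/5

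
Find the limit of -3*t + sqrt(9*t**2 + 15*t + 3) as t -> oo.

5/2

An ∞ − ∞ form. Rationalising with the conjugate, the difference becomes (15t + 3) / (√(9*t^2 + 15*t + 3) + 3t).
For large t the denominator behaves like 2·3t, so the quotient tends to 15/6 = 5/2.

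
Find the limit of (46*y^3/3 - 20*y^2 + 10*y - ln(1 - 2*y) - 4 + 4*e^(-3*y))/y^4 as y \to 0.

35/2

Substitution gives 0/0; apply L'Hôpital's rule 4 times.
After differentiating numerator and denominator 4 times the quotient is (324*e^(-3*y) + 96/(2*y - 1)^4)/(24); at y = 0 this is 35/2.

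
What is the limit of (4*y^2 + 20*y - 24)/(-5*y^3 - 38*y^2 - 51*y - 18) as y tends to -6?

At y = -6 both the top and bottom vanish — a removable singularity. Factoring out (y + 6) from each leaves (4*y - 4)/(-5*y^2 - 8*y - 3), which at y = -6 equals 28/135.

28/135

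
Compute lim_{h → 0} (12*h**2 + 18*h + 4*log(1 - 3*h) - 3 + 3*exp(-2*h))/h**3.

Substitution gives 0/0 (the numerator vanishes to order 3).
Expand each term to order h^3: the coefficient of h^3 in 4·ln(1 - 3h) is -36 and in 3·e^(-2h) is -4.
Lower-order terms cancel with the polynomial part, so the numerator is (-40)·h^3 + o(h^3), and the limit is (-40)/(1) = -40.

-40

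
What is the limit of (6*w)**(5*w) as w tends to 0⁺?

Base → 0⁺ and exponent → 0⁺: a 0^0 form.
Take logs: 5w·ln(6w). This is 0·(−∞); rewriting as ln(6w)/(1/(5w)) and applying L'Hôpital gives 0.
Hence the limit is e^0 = 1.

1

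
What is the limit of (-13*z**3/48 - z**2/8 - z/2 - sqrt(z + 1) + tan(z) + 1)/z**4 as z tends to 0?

Substitution gives 0/0 (the numerator vanishes to order 4).
Expand each term to order z^4: the coefficient of z^4 in tan(z) is 0 and in −√(1 + z) is 5/128.
Lower-order terms cancel with the polynomial part, so the numerator is (5/128)·z^4 + o(z^4), and the limit is (5/128)/(1) = 5/128.

5/128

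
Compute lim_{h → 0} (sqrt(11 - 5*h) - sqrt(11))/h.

-5*√(11)/22

A 0/0 form; rationalise with √(11 - 5h) + √11. This collapses the numerator to -5h, leaving -5/(√(11 - 5h) + √11) → -5/(2√11) = -5*√(11)/22.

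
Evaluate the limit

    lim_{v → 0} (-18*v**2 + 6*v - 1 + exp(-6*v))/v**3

-36

Direct substitution gives 0/0.
Apply L'Hôpital: lim (-36*v + 6 - 6*e^(-6*v))/(3*v^2), still 0/0.
Apply L'Hôpital: lim (-36 + 36*e^(-6*v))/(6*v), still 0/0.
After 3 applications of L'Hôpital's rule the quotient is (-216*e^(-6*v))/(6); substituting v = 0 gives -36.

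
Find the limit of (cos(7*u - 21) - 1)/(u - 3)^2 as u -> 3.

Direct substitution gives 0/0.
Apply L'Hôpital: lim (-7*sin(7*u - 21))/(2*u - 6), still 0/0.
After 2 applications of L'Hôpital's rule the quotient is (-49*cos(7*u - 21))/(2); substituting u = 3 gives -49/2.

-49/2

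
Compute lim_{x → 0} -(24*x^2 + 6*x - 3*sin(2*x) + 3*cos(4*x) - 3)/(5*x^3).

Substitution gives 0/0 (the numerator vanishes to order 3).
Expand each term to order x^3: the coefficient of x^3 in 3·cos(4x) is 0 and in -3·sin(2x) is 4.
Lower-order terms cancel with the polynomial part, so the numerator is (4)·x^3 + o(x^3), and the limit is (4)/(-5) = -4/5.

-4/5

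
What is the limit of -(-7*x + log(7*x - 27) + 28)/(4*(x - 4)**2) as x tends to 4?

Direct substitution gives 0/0.
Apply L'Hôpital: lim (-7 + 7/(7*x - 27))/(32 - 8*x), still 0/0.
After 2 applications of L'Hôpital's rule the quotient is (-49/(7*x - 27)^2)/(-8); substituting x = 4 gives 49/8.

49/8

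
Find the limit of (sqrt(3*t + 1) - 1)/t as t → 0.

A 0/0 form; rationalise with √(1 + 3t) + √1. This collapses the numerator to 3t, leaving 3/(√(1 + 3t) + √1) → 3/(2√1) = 3/2.

3/2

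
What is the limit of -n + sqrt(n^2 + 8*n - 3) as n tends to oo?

This has the form ∞ − ∞. Multiply and divide by the conjugate √(n^2 + 8*n - 3) + n.
That gives (8n - 3) / (√(n^2 + 8*n - 3) + n).
Divide numerator and denominator by n: the limit is 8/(2·1) = 4.

4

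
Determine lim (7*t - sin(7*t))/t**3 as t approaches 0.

343/6

Direct substitution gives 0/0.
Apply L'Hôpital: lim (7 - 7*cos(7*t))/(3*t^2), still 0/0.
Apply L'Hôpital: lim (49*sin(7*t))/(6*t), still 0/0.
After 3 applications of L'Hôpital's rule the quotient is (343*cos(7*t))/(6); substituting t = 0 gives 343/6.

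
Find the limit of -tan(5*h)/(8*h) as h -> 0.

-5/8

Substitution gives 0/0.
Since tan(u)/u → 1 as u → 0, tan(5h)/(5h) → 1 and the limit is 5/(-8) = -5/8.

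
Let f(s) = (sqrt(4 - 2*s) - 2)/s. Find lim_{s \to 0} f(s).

Substitution gives 0/0. Multiply numerator and denominator by the conjugate √(4 - 2s) + √4.
The numerator becomes (4 - 2s) − 4 = -2s, so the expression simplifies to -2/(√(4 - 2s) + √4).
Letting s → 0 gives -2/(2√4) = -1/2.

-1/2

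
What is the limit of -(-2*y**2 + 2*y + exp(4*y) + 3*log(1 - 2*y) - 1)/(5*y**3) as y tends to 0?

-8/15

Substitution gives 0/0 (the numerator vanishes to order 3).
Expand each term to order y^3: the coefficient of y^3 in e^(4y) is 32/3 and in 3·ln(1 - 2y) is -8.
Lower-order terms cancel with the polynomial part, so the numerator is (8/3)·y^3 + o(y^3), and the limit is (8/3)/(-5) = -8/15.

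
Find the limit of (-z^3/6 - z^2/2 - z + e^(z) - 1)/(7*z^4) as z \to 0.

1/168

Direct substitution gives 0/0.
Apply L'Hôpital: lim (-z^2/2 - z + e^(z) - 1)/(28*z^3), still 0/0.
Apply L'Hôpital: lim (-z + e^(z) - 1)/(84*z^2), still 0/0.
Apply L'Hôpital: lim (e^(z) - 1)/(168*z), still 0/0.
After 4 applications of L'Hôpital's rule the quotient is (e^(z))/(168); substituting z = 0 gives 1/168.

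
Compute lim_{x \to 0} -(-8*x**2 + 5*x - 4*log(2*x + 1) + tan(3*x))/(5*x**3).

1/3

Substitution gives 0/0 (the numerator vanishes to order 3).
Expand each term to order x^3: the coefficient of x^3 in -4·ln(1 + 2x) is -32/3 and in tan(3x) is 9.
Lower-order terms cancel with the polynomial part, so the numerator is (-5/3)·x^3 + o(x^3), and the limit is (-5/3)/(-5) = 1/3.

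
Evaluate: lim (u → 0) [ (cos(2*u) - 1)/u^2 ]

-2

Direct substitution gives 0/0.
Apply L'Hôpital: lim (-2*sin(2*u))/(2*u), still 0/0.
After 2 applications of L'Hôpital's rule the quotient is (-4*cos(2*u))/(2); substituting u = 0 gives -2.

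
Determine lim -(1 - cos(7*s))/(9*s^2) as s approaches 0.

-49/18

Substitution gives 0/0.
Use (1 − cos u)/u² → 1/2 with u = 7s: the limit is 7²/(2·(-9)) = -49/18.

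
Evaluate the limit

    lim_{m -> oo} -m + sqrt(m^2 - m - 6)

-1/2

An ∞ − ∞ form. Rationalising with the conjugate, the difference becomes (-m - 6) / (√(m^2 - m - 6) + m).
For large m the denominator behaves like 2·m, so the quotient tends to -1/2 = -1/2.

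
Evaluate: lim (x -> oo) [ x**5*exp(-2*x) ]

0

Write as x^5/e^{2x}, an ∞/∞ form.
Exponential growth dominates any polynomial, so repeated L'Hôpital (or the standard result) gives 0.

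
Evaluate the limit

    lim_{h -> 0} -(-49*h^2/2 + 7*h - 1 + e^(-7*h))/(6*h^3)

343/36

Direct substitution gives 0/0.
Apply L'Hôpital: lim (-49*h + 7 - 7*e^(-7*h))/(-18*h^2), still 0/0.
Apply L'Hôpital: lim (-49 + 49*e^(-7*h))/(-36*h), still 0/0.
After 3 applications of L'Hôpital's rule the quotient is (-343*e^(-7*h))/(-36); substituting h = 0 gives 343/36.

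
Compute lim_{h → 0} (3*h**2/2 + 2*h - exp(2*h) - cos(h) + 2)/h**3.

-4/3

Substitution gives 0/0; apply L'Hôpital's rule 3 times.
After differentiating numerator and denominator 3 times the quotient is (-8*e^(2*h) - sin(h))/(6); at h = 0 this is -4/3.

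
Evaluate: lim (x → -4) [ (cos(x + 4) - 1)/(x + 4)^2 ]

Direct substitution gives 0/0.
Apply L'Hôpital: lim (-sin(x + 4))/(2*x + 8), still 0/0.
After 2 applications of L'Hôpital's rule the quotient is (-cos(x + 4))/(2); substituting x = -4 gives -1/2.

-1/2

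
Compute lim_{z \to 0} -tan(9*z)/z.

-9

Substitution gives 0/0.
Since tan(u)/u → 1 as u → 0, tan(9z)/(9z) → 1 and the limit is 9/(-1) = -9.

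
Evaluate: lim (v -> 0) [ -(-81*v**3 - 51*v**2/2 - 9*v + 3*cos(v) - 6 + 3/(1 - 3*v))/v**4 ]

Substitution gives 0/0; apply L'Hôpital's rule 4 times.
After differentiating numerator and denominator 4 times the quotient is (3*cos(v) - 5832/(3*v - 1)^5)/(-24); at v = 0 this is -1945/8.

-1945/8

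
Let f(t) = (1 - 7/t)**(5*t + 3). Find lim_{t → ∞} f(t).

Write it as [(1 - 7/t)^t]^(5) · (1 - 7/t)^(3). The bracketed term tends to e^(-7) and the second factor to 1, so the limit is e^(-35).

e^(-35)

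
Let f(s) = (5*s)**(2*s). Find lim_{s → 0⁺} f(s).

Base → 0⁺ and exponent → 0⁺: a 0^0 form.
Take logs: 2s·ln(5s). This is 0·(−∞); rewriting as ln(5s)/(1/(2s)) and applying L'Hôpital gives 0.
Hence the limit is e^0 = 1.

1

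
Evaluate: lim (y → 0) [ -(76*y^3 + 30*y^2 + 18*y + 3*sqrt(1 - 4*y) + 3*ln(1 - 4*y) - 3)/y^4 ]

222

Substitution gives 0/0; apply L'Hôpital's rule 4 times.
After differentiating numerator and denominator 4 times the quotient is (-4608/(4*y - 1)^4 - 720*(4*y - 1)^4/(1 - 4*y)^(15/2))/(-24); at y = 0 this is 222.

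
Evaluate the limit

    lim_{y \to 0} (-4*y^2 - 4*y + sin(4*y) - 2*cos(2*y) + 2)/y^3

-32/3

Substitution gives 0/0; apply L'Hôpital's rule 3 times.
After differentiating numerator and denominator 3 times the quotient is (-16*sin(2*y) - 64*cos(4*y))/(6); at y = 0 this is -32/3.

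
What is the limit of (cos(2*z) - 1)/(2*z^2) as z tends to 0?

Direct substitution gives 0/0.
Apply L'Hôpital: lim (-2*sin(2*z))/(4*z), still 0/0.
After 2 applications of L'Hôpital's rule the quotient is (-4*cos(2*z))/(4); substituting z = 0 gives -1.

-1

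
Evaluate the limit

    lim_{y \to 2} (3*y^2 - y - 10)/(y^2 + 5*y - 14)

11/9

Since y = 2 makes numerator and denominator zero, (y - 2) divides both.
Cancelling it gives (3*y + 5)/(y + 7); now plug in y = 2 to get 11/9.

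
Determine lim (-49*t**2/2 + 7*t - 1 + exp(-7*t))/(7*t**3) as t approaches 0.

Direct substitution gives 0/0.
Apply L'Hôpital: lim (-49*t + 7 - 7*e^(-7*t))/(21*t^2), still 0/0.
Apply L'Hôpital: lim (-49 + 49*e^(-7*t))/(42*t), still 0/0.
After 3 applications of L'Hôpital's rule the quotient is (-343*e^(-7*t))/(42); substituting t = 0 gives -49/6.

-49/6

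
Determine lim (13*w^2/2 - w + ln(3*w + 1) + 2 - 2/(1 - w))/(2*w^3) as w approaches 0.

Substitution gives 0/0 (the numerator vanishes to order 3).
Expand each term to order w^3: the coefficient of w^3 in -2·1/(1 - w) is -2 and in ln(1 + 3w) is 9.
Lower-order terms cancel with the polynomial part, so the numerator is (7)·w^3 + o(w^3), and the limit is (7)/(2) = 7/2.

7/2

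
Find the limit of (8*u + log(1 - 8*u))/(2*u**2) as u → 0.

Direct substitution gives 0/0.
Apply L'Hôpital: lim (8 - 8/(1 - 8*u))/(4*u), still 0/0.
After 2 applications of L'Hôpital's rule the quotient is (-64/(1 - 8*u)^2)/(4); substituting u = 0 gives -16.

-16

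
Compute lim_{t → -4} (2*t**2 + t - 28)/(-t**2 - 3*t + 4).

Direct substitution gives 0/0, so factor. Both numerator and denominator have (t + 4) as a factor.
After cancelling, the expression reduces to (2*t - 7)/(1 - t).
Substituting t = -4 gives -3.

-3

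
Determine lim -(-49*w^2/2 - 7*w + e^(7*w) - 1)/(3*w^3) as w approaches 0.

-343/18

Direct substitution gives 0/0.
Apply L'Hôpital: lim (-49*w + 7*e^(7*w) - 7)/(-9*w^2), still 0/0.
Apply L'Hôpital: lim (49*e^(7*w) - 49)/(-18*w), still 0/0.
After 3 applications of L'Hôpital's rule the quotient is (343*e^(7*w))/(-18); substituting w = 0 gives -343/18.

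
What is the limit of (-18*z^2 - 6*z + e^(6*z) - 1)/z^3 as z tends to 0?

Direct substitution gives 0/0.
Apply L'Hôpital: lim (-36*z + 6*e^(6*z) - 6)/(3*z^2), still 0/0.
Apply L'Hôpital: lim (36*e^(6*z) - 36)/(6*z), still 0/0.
After 3 applications of L'Hôpital's rule the quotient is (216*e^(6*z))/(6); substituting z = 0 gives 36.

36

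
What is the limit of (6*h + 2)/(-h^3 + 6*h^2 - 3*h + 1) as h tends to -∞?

The denominator has degree 3 and the numerator degree 1. Dividing numerator and denominator by h^3 sends every term to 0 except the leading denominator term, so the limit is 0.

0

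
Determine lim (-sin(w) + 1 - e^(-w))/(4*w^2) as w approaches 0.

Substitution gives 0/0; apply L'Hôpital's rule 2 times.
After differentiating numerator and denominator 2 times the quotient is (sin(w) - e^(-w))/(8); at w = 0 this is -1/8.

-1/8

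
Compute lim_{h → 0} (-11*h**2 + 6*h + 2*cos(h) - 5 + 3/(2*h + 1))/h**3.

-24

Substitution gives 0/0 (the numerator vanishes to order 3).
Expand each term to order h^3: the coefficient of h^3 in 3·1/(1 + 2h) is -24 and in 2·cos(h) is 0.
Lower-order terms cancel with the polynomial part, so the numerator is (-24)·h^3 + o(h^3), and the limit is (-24)/(1) = -24.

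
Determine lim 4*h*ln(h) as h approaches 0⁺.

0

This is a 0·(−∞) form. Rewrite as 4·ln(h) / h^(−1) and apply L'Hôpital:
the derivative quotient is 4·(1/h) / (−1·h^(−2)) = (-4/1)·h^1 → 0.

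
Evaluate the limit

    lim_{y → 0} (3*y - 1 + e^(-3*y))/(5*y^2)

Direct substitution gives 0/0.
Apply L'Hôpital: lim (3 - 3*e^(-3*y))/(10*y), still 0/0.
After 2 applications of L'Hôpital's rule the quotient is (9*e^(-3*y))/(10); substituting y = 0 gives 9/10.

9/10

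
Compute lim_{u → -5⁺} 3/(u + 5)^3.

∞

As u → -5⁺, (u + 5) → 0⁺, so (u + 5)^3 → 0⁺ and 3/(u + 5)^3 → ∞.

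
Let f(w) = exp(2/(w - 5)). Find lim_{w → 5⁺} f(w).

∞

As w → 5⁺, 2/(w - 5) → +∞, so e^(2/(w - 5)) → ∞.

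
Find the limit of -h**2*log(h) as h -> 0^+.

This is a 0·(−∞) form. Rewrite as -1·ln(h) / h^(−2) and apply L'Hôpital:
the derivative quotient is -1·(1/h) / (−2·h^(−3)) = (1/2)·h^2 → 0.

0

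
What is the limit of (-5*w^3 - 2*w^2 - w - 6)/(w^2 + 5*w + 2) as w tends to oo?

-∞

The numerator has higher degree (3 > 2); the quotient behaves like (-5/(1))·w^1 for large |w|.
As w → +∞ this diverges to -∞.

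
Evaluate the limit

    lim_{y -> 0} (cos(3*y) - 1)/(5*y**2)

-9/10

Direct substitution gives 0/0.
Apply L'Hôpital: lim (-3*sin(3*y))/(10*y), still 0/0.
After 2 applications of L'Hôpital's rule the quotient is (-9*cos(3*y))/(10); substituting y = 0 gives -9/10.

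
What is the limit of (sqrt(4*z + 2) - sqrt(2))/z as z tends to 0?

√(2)

A 0/0 form; rationalise with √(2 + 4z) + √2. This collapses the numerator to 4z, leaving 4/(√(2 + 4z) + √2) → 4/(2√2) = √(2).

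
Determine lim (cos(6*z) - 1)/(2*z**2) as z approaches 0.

-9

Direct substitution gives 0/0.
Apply L'Hôpital: lim (-6*sin(6*z))/(4*z), still 0/0.
After 2 applications of L'Hôpital's rule the quotient is (-36*cos(6*z))/(4); substituting z = 0 gives -9.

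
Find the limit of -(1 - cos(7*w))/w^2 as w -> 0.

-49/2

Substitution gives 0/0.
Use (1 − cos u)/u² → 1/2 with u = 7w: the limit is 7²/(2·(-1)) = -49/2.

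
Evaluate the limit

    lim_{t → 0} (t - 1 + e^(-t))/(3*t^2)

1/6

Direct substitution gives 0/0.
Apply L'Hôpital: lim (1 - e^(-t))/(6*t), still 0/0.
After 2 applications of L'Hôpital's rule the quotient is (e^(-t))/(6); substituting t = 0 gives 1/6.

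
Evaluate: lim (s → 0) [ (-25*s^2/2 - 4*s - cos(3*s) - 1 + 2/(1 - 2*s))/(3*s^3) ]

Substitution gives 0/0; apply L'Hôpital's rule 3 times.
After differentiating numerator and denominator 3 times the quotient is (-27*sin(3*s) + 96/(2*s - 1)^4)/(18); at s = 0 this is 16/3.

16/3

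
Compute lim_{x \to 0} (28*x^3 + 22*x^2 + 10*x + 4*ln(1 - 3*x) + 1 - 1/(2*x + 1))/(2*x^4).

Substitution gives 0/0; apply L'Hôpital's rule 4 times.
After differentiating numerator and denominator 4 times the quotient is (-1944/(3*x - 1)^4 - 384/(2*x + 1)^5)/(48); at x = 0 this is -97/2.

-97/2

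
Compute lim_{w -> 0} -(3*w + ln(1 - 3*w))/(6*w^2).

3/4

Direct substitution gives 0/0.
Apply L'Hôpital: lim (3 - 3/(1 - 3*w))/(-12*w), still 0/0.
After 2 applications of L'Hôpital's rule the quotient is (-9/(1 - 3*w)^2)/(-12); substituting w = 0 gives 3/4.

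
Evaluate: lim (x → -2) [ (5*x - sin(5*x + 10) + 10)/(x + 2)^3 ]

125/6

Direct substitution gives 0/0.
Apply L'Hôpital: lim (5 - 5*cos(5*x + 10))/(3*(x + 2)^2), still 0/0.
Apply L'Hôpital: lim (25*sin(5*x + 10))/(6*x + 12), still 0/0.
After 3 applications of L'Hôpital's rule the quotient is (125*cos(5*x + 10))/(6); substituting x = -2 gives 125/6.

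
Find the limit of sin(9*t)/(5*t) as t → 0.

Substitution gives 0/0.
Write it as (9/5)·sin(9t)/(9t); since sin(u)/u → 1, the limit is 9/5.

9/5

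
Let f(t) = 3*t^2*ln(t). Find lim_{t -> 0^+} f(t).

0

This is a 0·(−∞) form. Rewrite as 3·ln(t) / t^(−2) and apply L'Hôpital:
the derivative quotient is 3·(1/t) / (−2·t^(−3)) = (-3/2)·t^2 → 0.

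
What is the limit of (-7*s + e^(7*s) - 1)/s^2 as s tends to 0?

Direct substitution gives 0/0.
Apply L'Hôpital: lim (7*e^(7*s) - 7)/(2*s), still 0/0.
After 2 applications of L'Hôpital's rule the quotient is (49*e^(7*s))/(2); substituting s = 0 gives 49/2.

49/2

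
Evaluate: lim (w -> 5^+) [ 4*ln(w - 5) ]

-∞

As w → 5⁺, w - 5 → 0⁺ and ln(w - 5) → −∞.
Multiplying by 4 gives -∞.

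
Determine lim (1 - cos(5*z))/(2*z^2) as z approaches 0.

Substitution gives 0/0.
Use (1 − cos u)/u² → 1/2 with u = 5z: the limit is 5²/(2·2) = 25/4.

25/4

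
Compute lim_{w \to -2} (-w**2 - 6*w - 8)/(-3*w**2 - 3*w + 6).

-2/9

Direct substitution gives 0/0, so factor. Both numerator and denominator have (w + 2) as a factor.
After cancelling, the expression reduces to (-w - 4)/(3 - 3*w).
Substituting w = -2 gives -2/9.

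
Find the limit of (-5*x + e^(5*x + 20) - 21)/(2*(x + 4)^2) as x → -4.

Direct substitution gives 0/0.
Apply L'Hôpital: lim (5*e^(5*x + 20) - 5)/(4*x + 16), still 0/0.
After 2 applications of L'Hôpital's rule the quotient is (25*e^(5*x + 20))/(4); substituting x = -4 gives 25/4.

25/4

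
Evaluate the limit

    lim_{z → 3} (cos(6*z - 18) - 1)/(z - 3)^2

Direct substitution gives 0/0.
Apply L'Hôpital: lim (-6*sin(6*z - 18))/(2*z - 6), still 0/0.
After 2 applications of L'Hôpital's rule the quotient is (-36*cos(6*z - 18))/(2); substituting z = 3 gives -18.

-18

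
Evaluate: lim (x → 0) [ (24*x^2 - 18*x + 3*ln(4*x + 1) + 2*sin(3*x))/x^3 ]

Substitution gives 0/0 (the numerator vanishes to order 3).
Expand each term to order x^3: the coefficient of x^3 in 2·sin(3x) is -9 and in 3·ln(1 + 4x) is 64.
Lower-order terms cancel with the polynomial part, so the numerator is (55)·x^3 + o(x^3), and the limit is (55)/(1) = 55.

55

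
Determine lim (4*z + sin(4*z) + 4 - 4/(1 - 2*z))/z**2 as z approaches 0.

-16

Substitution gives 0/0; apply L'Hôpital's rule 2 times.
After differentiating numerator and denominator 2 times the quotient is (-16*sin(4*z) + 32/(2*z - 1)^3)/(2); at z = 0 this is -16.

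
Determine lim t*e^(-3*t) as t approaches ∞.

Write as t^1/e^{3t}, an ∞/∞ form.
Exponential growth dominates any polynomial, so repeated L'Hôpital (or the standard result) gives 0.

0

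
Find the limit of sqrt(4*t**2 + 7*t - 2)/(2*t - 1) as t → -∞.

-1

For large |t|, √(4*t^2 + 7*t - 2) ≈ √4·|t| and the denominator ≈ 2t.
Since t → −∞, |t| = −t, giving −√4/(2) = -1.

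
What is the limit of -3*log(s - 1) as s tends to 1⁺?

∞

As s → 1⁺, s - 1 → 0⁺ and ln(s - 1) → −∞.
Multiplying by -3 gives ∞.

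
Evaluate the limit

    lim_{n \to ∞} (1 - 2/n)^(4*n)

Let L be the limit and take ln: ln L = lim (4n)·ln(1 - 2/n) = lim (4n)·(-2/n + O(1/n²)) = -8.
Hence L = e^(-8).

e^(-8)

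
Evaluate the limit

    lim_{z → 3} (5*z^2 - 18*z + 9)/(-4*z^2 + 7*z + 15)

Since z = 3 makes numerator and denominator zero, (z - 3) divides both.
Cancelling it gives (5*z - 3)/(-4*z - 5); now plug in z = 3 to get -12/17.

-12/17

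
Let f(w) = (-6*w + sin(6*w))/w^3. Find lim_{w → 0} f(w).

-36

Direct substitution gives 0/0.
Apply L'Hôpital: lim (6*cos(6*w) - 6)/(3*w^2), still 0/0.
Apply L'Hôpital: lim (-36*sin(6*w))/(6*w), still 0/0.
After 3 applications of L'Hôpital's rule the quotient is (-216*cos(6*w))/(6); substituting w = 0 gives -36.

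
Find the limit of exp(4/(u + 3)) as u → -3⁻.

As u → -3⁻, 4/(u + 3) → −∞, so e^(4/(u + 3)) → 0.

0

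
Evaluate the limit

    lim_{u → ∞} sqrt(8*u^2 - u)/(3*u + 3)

2*√(2)/3

For large |u|, √(8*u^2 - u) ≈ √8·|u| and the denominator ≈ 3u.
Since u → +∞, |u| = u, giving √8/(3) = 2*√(2)/3.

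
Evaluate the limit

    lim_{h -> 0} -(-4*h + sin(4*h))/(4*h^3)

Direct substitution gives 0/0.
Apply L'Hôpital: lim (4*cos(4*h) - 4)/(-12*h^2), still 0/0.
Apply L'Hôpital: lim (-16*sin(4*h))/(-24*h), still 0/0.
After 3 applications of L'Hôpital's rule the quotient is (-64*cos(4*h))/(-24); substituting h = 0 gives 8/3.

8/3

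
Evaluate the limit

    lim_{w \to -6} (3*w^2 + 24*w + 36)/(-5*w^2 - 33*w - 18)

-4/9

Since w = -6 makes numerator and denominator zero, (w + 6) divides both.
Cancelling it gives (3*w + 6)/(-5*w - 3); now plug in w = -6 to get -4/9.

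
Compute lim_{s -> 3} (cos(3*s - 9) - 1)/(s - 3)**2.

Direct substitution gives 0/0.
Apply L'Hôpital: lim (-3*sin(3*s - 9))/(2*s - 6), still 0/0.
After 2 applications of L'Hôpital's rule the quotient is (-9*cos(3*s - 9))/(2); substituting s = 3 gives -9/2.

-9/2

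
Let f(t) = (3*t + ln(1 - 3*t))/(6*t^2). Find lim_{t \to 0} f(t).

Direct substitution gives 0/0.
Apply L'Hôpital: lim (3 - 3/(1 - 3*t))/(12*t), still 0/0.
After 2 applications of L'Hôpital's rule the quotient is (-9/(1 - 3*t)^2)/(12); substituting t = 0 gives -3/4.

-3/4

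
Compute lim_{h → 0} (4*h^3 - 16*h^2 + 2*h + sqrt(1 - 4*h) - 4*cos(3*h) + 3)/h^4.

-47/2

Substitution gives 0/0 (the numerator vanishes to order 4).
Expand each term to order h^4: the coefficient of h^4 in √(1 - 4h) is -10 and in -4·cos(3h) is -27/2.
Lower-order terms cancel with the polynomial part, so the numerator is (-47/2)·h^4 + o(h^4), and the limit is (-47/2)/(1) = -47/2.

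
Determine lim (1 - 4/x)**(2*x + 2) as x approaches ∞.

e^(-8)

Write it as [(1 - 4/x)^x]^(2) · (1 - 4/x)^(2). The bracketed term tends to e^(-4) and the second factor to 1, so the limit is e^(-8).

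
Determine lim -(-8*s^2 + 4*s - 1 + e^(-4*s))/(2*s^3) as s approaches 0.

Direct substitution gives 0/0.
Apply L'Hôpital: lim (-16*s + 4 - 4*e^(-4*s))/(-6*s^2), still 0/0.
Apply L'Hôpital: lim (-16 + 16*e^(-4*s))/(-12*s), still 0/0.
After 3 applications of L'Hôpital's rule the quotient is (-64*e^(-4*s))/(-12); substituting s = 0 gives 16/3.

16/3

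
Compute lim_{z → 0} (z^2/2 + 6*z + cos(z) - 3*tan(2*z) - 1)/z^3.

Substitution gives 0/0; apply L'Hôpital's rule 3 times.
After differentiating numerator and denominator 3 times the quotient is (sin(z) - 144*tan(2*z)^4 - 192*tan(2*z)^2 - 48)/(6); at z = 0 this is -8.

-8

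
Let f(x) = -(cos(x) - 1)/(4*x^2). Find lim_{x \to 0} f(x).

Direct substitution gives 0/0.
Apply L'Hôpital: lim (-sin(x))/(-8*x), still 0/0.
After 2 applications of L'Hôpital's rule the quotient is (-cos(x))/(-8); substituting x = 0 gives 1/8.

1/8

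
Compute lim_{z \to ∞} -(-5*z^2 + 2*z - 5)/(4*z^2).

Numerator and denominator both have degree 2.
Dividing every term by z^2, all lower-order terms vanish and the limit is the ratio of leading coefficients, -5/(-4) = 5/4.

5/4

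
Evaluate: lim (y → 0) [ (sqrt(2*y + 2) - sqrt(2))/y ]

√(2)/2

A 0/0 form; rationalise with √(2 + 2y) + √2. This collapses the numerator to 2y, leaving 2/(√(2 + 2y) + √2) → 2/(2√2) = √(2)/2.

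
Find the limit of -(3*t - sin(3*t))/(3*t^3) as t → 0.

Direct substitution gives 0/0.
Apply L'Hôpital: lim (3 - 3*cos(3*t))/(-9*t^2), still 0/0.
Apply L'Hôpital: lim (9*sin(3*t))/(-18*t), still 0/0.
After 3 applications of L'Hôpital's rule the quotient is (27*cos(3*t))/(-18); substituting t = 0 gives -3/2.

-3/2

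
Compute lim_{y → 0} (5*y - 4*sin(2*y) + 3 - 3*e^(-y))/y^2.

-3/2

Substitution gives 0/0; apply L'Hôpital's rule 2 times.
After differentiating numerator and denominator 2 times the quotient is (16*sin(2*y) - 3*e^(-y))/(2); at y = 0 this is -3/2.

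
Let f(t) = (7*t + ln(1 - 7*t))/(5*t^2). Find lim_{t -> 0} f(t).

Direct substitution gives 0/0.
Apply L'Hôpital: lim (7 - 7/(1 - 7*t))/(10*t), still 0/0.
After 2 applications of L'Hôpital's rule the quotient is (-49/(1 - 7*t)^2)/(10); substituting t = 0 gives -49/10.

-49/10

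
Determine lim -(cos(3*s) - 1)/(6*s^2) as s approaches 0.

3/4

Direct substitution gives 0/0.
Apply L'Hôpital: lim (-3*sin(3*s))/(-12*s), still 0/0.
After 2 applications of L'Hôpital's rule the quotient is (-9*cos(3*s))/(-12); substituting s = 0 gives 3/4.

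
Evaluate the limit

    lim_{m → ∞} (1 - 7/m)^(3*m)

Let L be the limit and take ln: ln L = lim (3m)·ln(1 - 7/m) = lim (3m)·(-7/m + O(1/m²)) = -21.
Hence L = e^(-21).

e^(-21)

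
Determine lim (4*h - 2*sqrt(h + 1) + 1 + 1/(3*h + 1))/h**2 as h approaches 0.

37/4

Substitution gives 0/0 (the numerator vanishes to order 2).
Expand each term to order h^2: the coefficient of h^2 in 1/(1 + 3h) is 9 and in -2·√(1 + h) is 1/4.
Lower-order terms cancel with the polynomial part, so the numerator is (37/4)·h^2 + o(h^2), and the limit is (37/4)/(1) = 37/4.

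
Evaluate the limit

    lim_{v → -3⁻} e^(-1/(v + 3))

∞

As v → -3⁻, -1/(v + 3) → +∞, so e^(-1/(v + 3)) → ∞.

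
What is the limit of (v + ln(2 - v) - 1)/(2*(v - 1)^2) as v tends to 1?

-1/4

Direct substitution gives 0/0.
Apply L'Hôpital: lim (1 - 1/(2 - v))/(4*v - 4), still 0/0.
After 2 applications of L'Hôpital's rule the quotient is (-1/(2 - v)^2)/(4); substituting v = 1 gives -1/4.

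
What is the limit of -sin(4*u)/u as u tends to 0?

Substitution gives 0/0.
Write it as (4/(-1))·sin(4u)/(4u); since sin(θ)/θ → 1, the limit is -4.

-4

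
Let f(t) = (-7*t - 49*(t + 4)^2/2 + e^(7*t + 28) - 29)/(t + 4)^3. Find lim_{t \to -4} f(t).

Direct substitution gives 0/0.
Apply L'Hôpital: lim (-49*t + 7*e^(7*t + 28) - 203)/(3*(t + 4)^2), still 0/0.
Apply L'Hôpital: lim (49*e^(7*t + 28) - 49)/(6*t + 24), still 0/0.
After 3 applications of L'Hôpital's rule the quotient is (343*e^(7*t + 28))/(6); substituting t = -4 gives 343/6.

343/6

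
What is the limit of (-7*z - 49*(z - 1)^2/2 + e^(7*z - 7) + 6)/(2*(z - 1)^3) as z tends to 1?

343/12

Direct substitution gives 0/0.
Apply L'Hôpital: lim (-49*z + 7*e^(7*z - 7) + 42)/(6*(z - 1)^2), still 0/0.
Apply L'Hôpital: lim (49*e^(7*z - 7) - 49)/(12*z - 12), still 0/0.
After 3 applications of L'Hôpital's rule the quotient is (343*e^(7*z - 7))/(12); substituting z = 1 gives 343/12.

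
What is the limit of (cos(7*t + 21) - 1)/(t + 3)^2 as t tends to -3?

Direct substitution gives 0/0.
Apply L'Hôpital: lim (-7*sin(7*t + 21))/(2*t + 6), still 0/0.
After 2 applications of L'Hôpital's rule the quotient is (-49*cos(7*t + 21))/(2); substituting t = -3 gives -49/2.

-49/2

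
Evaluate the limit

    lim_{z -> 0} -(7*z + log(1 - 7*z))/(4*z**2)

49/8

Direct substitution gives 0/0.
Apply L'Hôpital: lim (7 - 7/(1 - 7*z))/(-8*z), still 0/0.
After 2 applications of L'Hôpital's rule the quotient is (-49/(1 - 7*z)^2)/(-8); substituting z = 0 gives 49/8.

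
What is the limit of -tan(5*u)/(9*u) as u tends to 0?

-5/9

Substitution gives 0/0.
Since tan(θ)/θ → 1 as θ → 0, tan(5u)/(5u) → 1 and the limit is 5/(-9) = -5/9.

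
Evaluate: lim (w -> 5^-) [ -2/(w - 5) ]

∞

As w → 5⁻, (w - 5) → 0⁻, so (w - 5)^1 → 0⁻ and -2/(w - 5)^1 → ∞.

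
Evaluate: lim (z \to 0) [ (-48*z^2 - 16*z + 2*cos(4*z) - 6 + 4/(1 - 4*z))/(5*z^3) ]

256/5

Substitution gives 0/0 (the numerator vanishes to order 3).
Expand each term to order z^3: the coefficient of z^3 in 4·1/(1 - 4z) is 256 and in 2·cos(4z) is 0.
Lower-order terms cancel with the polynomial part, so the numerator is (256)·z^3 + o(z^3), and the limit is (256)/(5) = 256/5.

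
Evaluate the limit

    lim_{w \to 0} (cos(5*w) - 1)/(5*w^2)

Direct substitution gives 0/0.
Apply L'Hôpital: lim (-5*sin(5*w))/(10*w), still 0/0.
After 2 applications of L'Hôpital's rule the quotient is (-25*cos(5*w))/(10); substituting w = 0 gives -5/2.

-5/2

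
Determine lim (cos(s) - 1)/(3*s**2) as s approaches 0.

-1/6

Direct substitution gives 0/0.
Apply L'Hôpital: lim (-sin(s))/(6*s), still 0/0.
After 2 applications of L'Hôpital's rule the quotient is (-cos(s))/(6); substituting s = 0 gives -1/6.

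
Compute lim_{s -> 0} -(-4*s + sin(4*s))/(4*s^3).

8/3

Direct substitution gives 0/0.
Apply L'Hôpital: lim (4*cos(4*s) - 4)/(-12*s^2), still 0/0.
Apply L'Hôpital: lim (-16*sin(4*s))/(-24*s), still 0/0.
After 3 applications of L'Hôpital's rule the quotient is (-64*cos(4*s))/(-24); substituting s = 0 gives 8/3.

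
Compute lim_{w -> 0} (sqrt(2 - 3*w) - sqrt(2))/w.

-3*√(2)/4

Substitution gives 0/0. Multiply numerator and denominator by the conjugate √(2 - 3w) + √2.
The numerator becomes (2 - 3w) − 2 = -3w, so the expression simplifies to -3/(√(2 - 3w) + √2).
Letting w → 0 gives -3/(2√2) = -3*√(2)/4.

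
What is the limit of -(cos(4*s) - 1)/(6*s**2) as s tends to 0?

Direct substitution gives 0/0.
Apply L'Hôpital: lim (-4*sin(4*s))/(-12*s), still 0/0.
After 2 applications of L'Hôpital's rule the quotient is (-16*cos(4*s))/(-12); substituting s = 0 gives 4/3.

4/3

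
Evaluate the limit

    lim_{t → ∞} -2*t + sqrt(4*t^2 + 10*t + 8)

5/2

This has the form ∞ − ∞. Multiply and divide by the conjugate √(4*t^2 + 10*t + 8) + 2t.
That gives (10t + 8) / (√(4*t^2 + 10*t + 8) + 2t).
Divide numerator and denominator by t: the limit is 10/(2·2) = 5/2.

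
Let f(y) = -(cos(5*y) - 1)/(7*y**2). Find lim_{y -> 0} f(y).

Direct substitution gives 0/0.
Apply L'Hôpital: lim (-5*sin(5*y))/(-14*y), still 0/0.
After 2 applications of L'Hôpital's rule the quotient is (-25*cos(5*y))/(-14); substituting y = 0 gives 25/14.

25/14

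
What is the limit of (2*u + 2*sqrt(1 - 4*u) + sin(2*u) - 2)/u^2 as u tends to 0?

Substitution gives 0/0; apply L'Hôpital's rule 2 times.
After differentiating numerator and denominator 2 times the quotient is (-4*sin(2*u) - 8/(1 - 4*u)^(3/2))/(2); at u = 0 this is -4.

-4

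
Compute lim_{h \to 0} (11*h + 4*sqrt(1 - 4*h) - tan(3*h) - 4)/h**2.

Substitution gives 0/0 (the numerator vanishes to order 2).
Expand each term to order h^2: the coefficient of h^2 in −tan(3h) is 0 and in 4·√(1 - 4h) is -8.
Lower-order terms cancel with the polynomial part, so the numerator is (-8)·h^2 + o(h^2), and the limit is (-8)/(1) = -8.

-8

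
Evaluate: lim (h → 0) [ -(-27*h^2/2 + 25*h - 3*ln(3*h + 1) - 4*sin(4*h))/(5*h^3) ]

-47/15

Substitution gives 0/0 (the numerator vanishes to order 3).
Expand each term to order h^3: the coefficient of h^3 in -3·ln(1 + 3h) is -27 and in -4·sin(4h) is 128/3.
Lower-order terms cancel with the polynomial part, so the numerator is (47/3)·h^3 + o(h^3), and the limit is (47/3)/(-5) = -47/15.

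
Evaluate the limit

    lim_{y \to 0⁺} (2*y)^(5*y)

Base → 0⁺ and exponent → 0⁺: a 0^0 form.
Take logs: 5y·ln(2y). This is 0·(−∞); rewriting as ln(2y)/(1/(5y)) and applying L'Hôpital gives 0.
Hence the limit is e^0 = 1.

1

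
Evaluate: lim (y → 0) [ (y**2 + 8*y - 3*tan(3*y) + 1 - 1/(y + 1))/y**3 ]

-26

Substitution gives 0/0 (the numerator vanishes to order 3).
Expand each term to order y^3: the coefficient of y^3 in -3·tan(3y) is -27 and in −1/(1 + y) is 1.
Lower-order terms cancel with the polynomial part, so the numerator is (-26)·y^3 + o(y^3), and the limit is (-26)/(1) = -26.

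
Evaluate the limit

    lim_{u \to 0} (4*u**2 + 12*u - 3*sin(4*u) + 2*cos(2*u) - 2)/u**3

32

Substitution gives 0/0 (the numerator vanishes to order 3).
Expand each term to order u^3: the coefficient of u^3 in 2·cos(2u) is 0 and in -3·sin(4u) is 32.
Lower-order terms cancel with the polynomial part, so the numerator is (32)·u^3 + o(u^3), and the limit is (32)/(1) = 32.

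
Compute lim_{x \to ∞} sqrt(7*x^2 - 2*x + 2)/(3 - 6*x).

-√(7)/6

For large |x|, √(7*x^2 - 2*x + 2) ≈ √7·|x| and the denominator ≈ -6x.
Since x → +∞, |x| = x, giving √7/(-6) = -√(7)/6.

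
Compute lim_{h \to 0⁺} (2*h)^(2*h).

Base → 0⁺ and exponent → 0⁺: a 0^0 form.
Take logs: 2h·ln(2h). This is 0·(−∞); rewriting as ln(2h)/(1/(2h)) and applying L'Hôpital gives 0.
Hence the limit is e^0 = 1.

1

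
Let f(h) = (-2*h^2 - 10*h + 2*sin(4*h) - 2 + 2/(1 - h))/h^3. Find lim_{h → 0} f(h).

-58/3

Substitution gives 0/0; apply L'Hôpital's rule 3 times.
After differentiating numerator and denominator 3 times the quotient is (-128*cos(4*h) + 12/(h - 1)^4)/(6); at h = 0 this is -58/3.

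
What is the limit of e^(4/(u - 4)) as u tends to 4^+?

∞

As u → 4⁺, 4/(u - 4) → +∞, so e^(4/(u - 4)) → ∞.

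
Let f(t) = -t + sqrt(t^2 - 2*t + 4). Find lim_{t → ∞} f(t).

An ∞ − ∞ form. Rationalising with the conjugate, the difference becomes (-2t + 4) / (√(t^2 - 2*t + 4) + t).
For large t the denominator behaves like 2·t, so the quotient tends to -2/2 = -1.

-1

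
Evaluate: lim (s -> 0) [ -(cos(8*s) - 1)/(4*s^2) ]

Direct substitution gives 0/0.
Apply L'Hôpital: lim (-8*sin(8*s))/(-8*s), still 0/0.
After 2 applications of L'Hôpital's rule the quotient is (-64*cos(8*s))/(-8); substituting s = 0 gives 8.

8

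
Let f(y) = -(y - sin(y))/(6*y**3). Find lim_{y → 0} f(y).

Direct substitution gives 0/0.
Apply L'Hôpital: lim (1 - cos(y))/(-18*y^2), still 0/0.
Apply L'Hôpital: lim (sin(y))/(-36*y), still 0/0.
After 3 applications of L'Hôpital's rule the quotient is (cos(y))/(-36); substituting y = 0 gives -1/36.

-1/36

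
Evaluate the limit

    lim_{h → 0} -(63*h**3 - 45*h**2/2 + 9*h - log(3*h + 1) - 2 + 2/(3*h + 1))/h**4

Substitution gives 0/0; apply L'Hôpital's rule 4 times.
After differentiating numerator and denominator 4 times the quotient is (1458*(h + 3)/(3*h + 1)^5)/(-24); at h = 0 this is -729/4.

-729/4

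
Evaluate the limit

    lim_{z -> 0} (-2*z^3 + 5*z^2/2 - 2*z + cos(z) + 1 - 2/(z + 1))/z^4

-47/24

Substitution gives 0/0 (the numerator vanishes to order 4).
Expand each term to order z^4: the coefficient of z^4 in cos(z) is 1/24 and in -2·1/(1 + z) is -2.
Lower-order terms cancel with the polynomial part, so the numerator is (-47/24)·z^4 + o(z^4), and the limit is (-47/24)/(1) = -47/24.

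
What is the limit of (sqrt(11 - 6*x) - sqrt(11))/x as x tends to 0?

Substitution gives 0/0. Multiply numerator and denominator by the conjugate √(11 - 6x) + √11.
The numerator becomes (11 - 6x) − 11 = -6x, so the expression simplifies to -6/(√(11 - 6x) + √11).
Letting x → 0 gives -6/(2√11) = -3*√(11)/11.

-3*√(11)/11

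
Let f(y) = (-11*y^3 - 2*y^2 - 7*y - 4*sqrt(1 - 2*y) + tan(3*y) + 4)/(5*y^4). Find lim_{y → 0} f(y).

Substitution gives 0/0; apply L'Hôpital's rule 4 times.
After differentiating numerator and denominator 4 times the quotient is (1944*tan(3*y)^3/cos(3*y)^2 + 1296*tan(3*y)/cos(3*y)^2 + 60/(1 - 2*y)^(7/2))/(120); at y = 0 this is 1/2.

1/2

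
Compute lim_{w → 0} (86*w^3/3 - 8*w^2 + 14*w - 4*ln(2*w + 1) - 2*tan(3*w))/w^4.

16

Substitution gives 0/0; apply L'Hôpital's rule 4 times.
After differentiating numerator and denominator 4 times the quotient is (1296*tan(3*w)/cos(3*w)^2 - 3888*tan(3*w)/cos(3*w)^4 + 384/(2*w + 1)^4)/(24); at w = 0 this is 16.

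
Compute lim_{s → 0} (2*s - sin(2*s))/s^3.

Direct substitution gives 0/0.
Apply L'Hôpital: lim (2 - 2*cos(2*s))/(3*s^2), still 0/0.
Apply L'Hôpital: lim (4*sin(2*s))/(6*s), still 0/0.
After 3 applications of L'Hôpital's rule the quotient is (8*cos(2*s))/(6); substituting s = 0 gives 4/3.

4/3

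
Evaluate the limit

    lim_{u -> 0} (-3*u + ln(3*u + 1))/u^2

Direct substitution gives 0/0.
Apply L'Hôpital: lim (-3 + 3/(3*u + 1))/(2*u), still 0/0.
After 2 applications of L'Hôpital's rule the quotient is (-9/(3*u + 1)^2)/(2); substituting u = 0 gives -9/2.

-9/2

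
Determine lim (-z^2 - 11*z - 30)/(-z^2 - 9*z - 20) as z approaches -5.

-1

Direct substitution gives 0/0, so factor. Both numerator and denominator have (z + 5) as a factor.
After cancelling, the expression reduces to (-z - 6)/(-z - 4).
Substituting z = -5 gives -1.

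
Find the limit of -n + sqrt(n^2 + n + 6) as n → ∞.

1/2

An ∞ − ∞ form. Rationalising with the conjugate, the difference becomes (n + 6) / (√(n^2 + n + 6) + n).
For large n the denominator behaves like 2·n, so the quotient tends to 1/2 = 1/2.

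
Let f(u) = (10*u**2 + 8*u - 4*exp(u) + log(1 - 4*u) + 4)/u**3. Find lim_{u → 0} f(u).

Substitution gives 0/0 (the numerator vanishes to order 3).
Expand each term to order u^3: the coefficient of u^3 in ln(1 - 4u) is -64/3 and in -4·e^(u) is -2/3.
Lower-order terms cancel with the polynomial part, so the numerator is (-22)·u^3 + o(u^3), and the limit is (-22)/(1) = -22.

-22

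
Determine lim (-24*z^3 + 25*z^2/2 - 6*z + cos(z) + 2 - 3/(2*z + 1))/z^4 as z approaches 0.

Substitution gives 0/0; apply L'Hôpital's rule 4 times.
After differentiating numerator and denominator 4 times the quotient is (cos(z) - 1152/(2*z + 1)^5)/(24); at z = 0 this is -1151/24.

-1151/24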